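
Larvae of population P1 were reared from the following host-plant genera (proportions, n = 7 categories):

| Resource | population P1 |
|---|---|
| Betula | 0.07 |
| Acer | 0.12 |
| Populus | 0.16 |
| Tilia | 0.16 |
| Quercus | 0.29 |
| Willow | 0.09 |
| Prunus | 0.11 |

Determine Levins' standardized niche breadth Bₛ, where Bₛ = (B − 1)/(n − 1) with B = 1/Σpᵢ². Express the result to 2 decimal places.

0.79

Σpᵢ² = 0.07² + 0.12² + 0.16² + 0.16² + 0.29² + 0.09² + 0.11² = 0.0049 + 0.0144 + 0.0256 + 0.0256 + 0.0841 + 0.0081 + 0.0121 = 0.1748
B = 1 / 0.1748 = 5.7208
Bₛ = (B − 1)/(n − 1) = (5.7208 − 1)/(7 − 1) = 4.7208/6 = 0.7868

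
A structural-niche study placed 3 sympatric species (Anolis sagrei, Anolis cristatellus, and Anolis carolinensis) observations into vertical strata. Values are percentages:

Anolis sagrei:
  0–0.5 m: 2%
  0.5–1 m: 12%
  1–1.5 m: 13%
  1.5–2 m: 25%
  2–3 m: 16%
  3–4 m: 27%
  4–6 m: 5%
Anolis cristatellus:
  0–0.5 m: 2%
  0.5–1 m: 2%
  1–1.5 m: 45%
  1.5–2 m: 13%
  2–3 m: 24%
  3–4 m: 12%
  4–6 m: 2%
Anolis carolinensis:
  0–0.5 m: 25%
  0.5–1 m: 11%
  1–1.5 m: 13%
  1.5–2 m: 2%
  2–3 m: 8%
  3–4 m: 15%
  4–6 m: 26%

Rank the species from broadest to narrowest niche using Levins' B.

Anolis carolinensis > Anolis sagrei > Anolis cristatellus

Convert percentages to proportions (divide by 100).
Σp_sagrᵢ² = 0.02² + 0.12² + 0.13² + 0.25² + 0.16² + 0.27² + 0.05² = 0.0004 + 0.0144 + 0.0169 + 0.0625 + 0.0256 + 0.0729 + 0.0025 = 0.1952
B_sagr = 1 / 0.1952 = 5.1230
Σp_crisᵢ² = 0.02² + 0.02² + 0.45² + 0.13² + 0.24² + 0.12² + 0.02² = 0.0004 + 0.0004 + 0.2025 + 0.0169 + 0.0576 + 0.0144 + 0.0004 = 0.2926
B_cris = 1 / 0.2926 = 3.4176
Σp_caroᵢ² = 0.25² + 0.11² + 0.13² + 0.02² + 0.08² + 0.15² + 0.26² = 0.0625 + 0.0121 + 0.0169 + 0.0004 + 0.0064 + 0.0225 + 0.0676 = 0.1884
B_caro = 1 / 0.1884 = 5.3079
Ranking by B (broadest → narrowest): Anolis carolinensis (5.31) > Anolis sagrei (5.12) > Anolis cristatellus (3.42)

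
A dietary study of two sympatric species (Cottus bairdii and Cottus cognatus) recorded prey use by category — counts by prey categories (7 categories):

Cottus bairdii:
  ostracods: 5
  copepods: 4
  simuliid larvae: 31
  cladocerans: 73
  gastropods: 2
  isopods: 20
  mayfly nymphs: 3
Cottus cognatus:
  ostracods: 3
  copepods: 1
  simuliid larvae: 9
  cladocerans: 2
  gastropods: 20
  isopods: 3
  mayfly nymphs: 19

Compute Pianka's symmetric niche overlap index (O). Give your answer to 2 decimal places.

Proportions for Cottus bairdii (n=138): 5/138=0.0362, 4/138=0.0290, 31/138=0.2246, 73/138=0.5290, 2/138=0.0145, 20/138=0.1449, 3/138=0.0217
Proportions for Cottus cognatus (n=57): 3/57=0.0526, 1/57=0.0175, 9/57=0.1579, 2/57=0.0351, 20/57=0.3509, 3/57=0.0526, 19/57=0.3333
Σ p₁ᵢp₂ᵢ = 0.001904 + 0.000508 + 0.035464 + 0.018568 + 0.005088 + 0.007622 + 0.007233 = 0.076387
Σp_1ᵢ² = 0.0362² + 0.0290² + 0.2246² + 0.5290² + 0.0145² + 0.1449² + 0.0217² = 0.001310 + 0.000841 + 0.050445 + 0.279841 + 0.000210 + 0.020996 + 0.000471 = 0.354114
Σp_2ᵢ² = 0.0526² + 0.0175² + 0.1579² + 0.0351² + 0.3509² + 0.0526² + 0.3333² = 0.002767 + 0.000306 + 0.024932 + 0.001232 + 0.123131 + 0.002767 + 0.111089 = 0.266224
O = 0.076387 / √(0.354114 × 0.266224) = 0.076387 / 0.3070401 = 0.2488

0.25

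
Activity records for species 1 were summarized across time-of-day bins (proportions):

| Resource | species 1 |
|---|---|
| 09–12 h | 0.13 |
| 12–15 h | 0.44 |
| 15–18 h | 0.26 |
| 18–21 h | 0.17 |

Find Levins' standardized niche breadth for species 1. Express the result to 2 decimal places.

0.75

Σpᵢ² = 0.13² + 0.44² + 0.26² + 0.17² = 0.0169 + 0.1936 + 0.0676 + 0.0289 = 0.3070
B = 1 / 0.3070 = 3.2573
Bₛ = (B − 1)/(n − 1) = (3.2573 − 1)/(4 − 1) = 2.2573/3 = 0.7524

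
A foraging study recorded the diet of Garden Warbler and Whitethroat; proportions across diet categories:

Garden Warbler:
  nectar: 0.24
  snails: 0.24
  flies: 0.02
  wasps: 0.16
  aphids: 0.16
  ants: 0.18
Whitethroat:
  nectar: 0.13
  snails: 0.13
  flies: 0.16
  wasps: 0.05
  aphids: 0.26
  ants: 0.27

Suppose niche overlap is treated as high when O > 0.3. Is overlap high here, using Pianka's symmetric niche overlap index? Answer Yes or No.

Σ p₁ᵢp₂ᵢ = 0.0312 + 0.0312 + 0.0032 + 0.0080 + 0.0416 + 0.0486 = 0.1638
Σp_1ᵢ² = 0.24² + 0.24² + 0.02² + 0.16² + 0.16² + 0.18² = 0.0576 + 0.0576 + 0.0004 + 0.0256 + 0.0256 + 0.0324 = 0.1992
Σp_2ᵢ² = 0.13² + 0.13² + 0.16² + 0.05² + 0.26² + 0.27² = 0.0169 + 0.0169 + 0.0256 + 0.0025 + 0.0676 + 0.0729 = 0.2024
O = 0.1638 / √(0.1992 × 0.2024) = 0.1638 / 0.20079 = 0.8158
O = 0.8158 > 0.3 → Yes.

Yes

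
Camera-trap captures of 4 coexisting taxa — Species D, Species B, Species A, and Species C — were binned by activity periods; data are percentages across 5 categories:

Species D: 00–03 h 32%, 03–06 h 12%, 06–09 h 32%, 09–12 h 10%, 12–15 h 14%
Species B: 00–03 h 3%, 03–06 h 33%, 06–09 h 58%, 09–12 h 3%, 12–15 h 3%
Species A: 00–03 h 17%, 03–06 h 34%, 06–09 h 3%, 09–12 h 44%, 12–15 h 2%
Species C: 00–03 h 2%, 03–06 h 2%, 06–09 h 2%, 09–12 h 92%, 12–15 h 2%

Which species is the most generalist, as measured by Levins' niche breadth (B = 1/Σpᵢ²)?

Convert percentages to proportions (divide by 100).
Σp_Dᵢ² = 0.32² + 0.12² + 0.32² + 0.10² + 0.14² = 0.1024 + 0.0144 + 0.1024 + 0.0100 + 0.0196 = 0.2488
B_D = 1 / 0.2488 = 4.0193
Σp_Bᵢ² = 0.03² + 0.33² + 0.58² + 0.03² + 0.03² = 0.0009 + 0.1089 + 0.3364 + 0.0009 + 0.0009 = 0.4480
B_B = 1 / 0.4480 = 2.2321
Σp_Aᵢ² = 0.17² + 0.34² + 0.03² + 0.44² + 0.02² = 0.0289 + 0.1156 + 0.0009 + 0.1936 + 0.0004 = 0.3394
B_A = 1 / 0.3394 = 2.9464
Σp_Cᵢ² = 0.02² + 0.02² + 0.02² + 0.92² + 0.02² = 0.0004 + 0.0004 + 0.0004 + 0.8464 + 0.0004 = 0.8480
B_C = 1 / 0.8480 = 1.1792
Highest B → broadest niche (most generalist): Species D (B = 4.02).

Species D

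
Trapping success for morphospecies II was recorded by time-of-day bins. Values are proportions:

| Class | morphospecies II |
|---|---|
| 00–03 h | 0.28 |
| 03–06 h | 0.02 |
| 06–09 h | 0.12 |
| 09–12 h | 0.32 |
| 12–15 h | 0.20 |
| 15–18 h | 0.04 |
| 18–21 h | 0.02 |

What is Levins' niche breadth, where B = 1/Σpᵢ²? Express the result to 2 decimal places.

Σpᵢ² = 0.28² + 0.02² + 0.12² + 0.32² + 0.20² + 0.04² + 0.02² = 0.0784 + 0.0004 + 0.0144 + 0.1024 + 0.0400 + 0.0016 + 0.0004 = 0.2376
B = 1 / 0.2376 = 4.2088

4.21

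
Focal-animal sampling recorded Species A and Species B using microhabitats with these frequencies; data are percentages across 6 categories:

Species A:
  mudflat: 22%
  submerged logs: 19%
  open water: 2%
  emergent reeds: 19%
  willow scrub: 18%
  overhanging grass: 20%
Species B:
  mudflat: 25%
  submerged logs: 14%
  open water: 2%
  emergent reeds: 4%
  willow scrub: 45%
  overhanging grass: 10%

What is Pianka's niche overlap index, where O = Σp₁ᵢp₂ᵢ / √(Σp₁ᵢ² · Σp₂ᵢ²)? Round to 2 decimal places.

0.80

Convert percentages to proportions (divide by 100).
Σ p₁ᵢp₂ᵢ = 0.0550 + 0.0266 + 0.0004 + 0.0076 + 0.0810 + 0.0200 = 0.1906
Σp_1ᵢ² = 0.22² + 0.19² + 0.02² + 0.19² + 0.18² + 0.20² = 0.0484 + 0.0361 + 0.0004 + 0.0361 + 0.0324 + 0.0400 = 0.1934
Σp_2ᵢ² = 0.25² + 0.14² + 0.02² + 0.04² + 0.45² + 0.10² = 0.0625 + 0.0196 + 0.0004 + 0.0016 + 0.2025 + 0.0100 = 0.2966
O = 0.1906 / √(0.1934 × 0.2966) = 0.1906 / 0.23950 = 0.7958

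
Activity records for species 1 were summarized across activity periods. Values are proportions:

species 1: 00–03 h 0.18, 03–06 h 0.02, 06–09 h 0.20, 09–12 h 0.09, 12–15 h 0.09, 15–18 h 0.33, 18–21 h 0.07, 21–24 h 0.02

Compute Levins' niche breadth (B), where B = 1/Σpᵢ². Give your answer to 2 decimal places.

4.92

Σpᵢ² = 0.18² + 0.02² + 0.20² + 0.09² + 0.09² + 0.33² + 0.07² + 0.02² = 0.0324 + 0.0004 + 0.0400 + 0.0081 + 0.0081 + 0.1089 + 0.0049 + 0.0004 = 0.2032
B = 1 / 0.2032 = 4.9213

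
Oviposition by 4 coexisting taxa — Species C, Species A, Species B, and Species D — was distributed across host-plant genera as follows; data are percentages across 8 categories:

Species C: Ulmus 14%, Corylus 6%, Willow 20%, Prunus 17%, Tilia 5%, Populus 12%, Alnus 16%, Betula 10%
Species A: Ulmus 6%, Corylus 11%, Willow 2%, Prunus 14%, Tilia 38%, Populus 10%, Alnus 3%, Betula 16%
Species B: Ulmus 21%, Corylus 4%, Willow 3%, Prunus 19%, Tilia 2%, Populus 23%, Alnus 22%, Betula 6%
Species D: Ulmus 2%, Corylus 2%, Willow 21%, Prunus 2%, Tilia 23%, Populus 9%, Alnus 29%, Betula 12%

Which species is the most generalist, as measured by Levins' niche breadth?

Species C

Convert percentages to proportions (divide by 100).
Σp_Cᵢ² = 0.14² + 0.06² + 0.20² + 0.17² + 0.05² + 0.12² + 0.16² + 0.10² = 0.0196 + 0.0036 + 0.0400 + 0.0289 + 0.0025 + 0.0144 + 0.0256 + 0.0100 = 0.1446
B_C = 1 / 0.1446 = 6.9156
Σp_Aᵢ² = 0.06² + 0.11² + 0.02² + 0.14² + 0.38² + 0.10² + 0.03² + 0.16² = 0.0036 + 0.0121 + 0.0004 + 0.0196 + 0.1444 + 0.0100 + 0.0009 + 0.0256 = 0.2166
B_A = 1 / 0.2166 = 4.6168
Σp_Bᵢ² = 0.21² + 0.04² + 0.03² + 0.19² + 0.02² + 0.23² + 0.22² + 0.06² = 0.0441 + 0.0016 + 0.0009 + 0.0361 + 0.0004 + 0.0529 + 0.0484 + 0.0036 = 0.1880
B_B = 1 / 0.1880 = 5.3191
Σp_Dᵢ² = 0.02² + 0.02² + 0.21² + 0.02² + 0.23² + 0.09² + 0.29² + 0.12² = 0.0004 + 0.0004 + 0.0441 + 0.0004 + 0.0529 + 0.0081 + 0.0841 + 0.0144 = 0.2048
B_D = 1 / 0.2048 = 4.8828
Highest B → broadest niche (most generalist): Species C (B = 6.92).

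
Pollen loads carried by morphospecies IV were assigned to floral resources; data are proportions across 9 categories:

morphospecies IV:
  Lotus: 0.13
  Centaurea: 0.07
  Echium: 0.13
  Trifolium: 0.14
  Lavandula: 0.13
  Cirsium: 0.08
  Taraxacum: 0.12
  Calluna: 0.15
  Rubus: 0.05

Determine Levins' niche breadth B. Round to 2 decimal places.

8.26

Σpᵢ² = 0.13² + 0.07² + 0.13² + 0.14² + 0.13² + 0.08² + 0.12² + 0.15² + 0.05² = 0.0169 + 0.0049 + 0.0169 + 0.0196 + 0.0169 + 0.0064 + 0.0144 + 0.0225 + 0.0025 = 0.1210
B = 1 / 0.1210 = 8.2645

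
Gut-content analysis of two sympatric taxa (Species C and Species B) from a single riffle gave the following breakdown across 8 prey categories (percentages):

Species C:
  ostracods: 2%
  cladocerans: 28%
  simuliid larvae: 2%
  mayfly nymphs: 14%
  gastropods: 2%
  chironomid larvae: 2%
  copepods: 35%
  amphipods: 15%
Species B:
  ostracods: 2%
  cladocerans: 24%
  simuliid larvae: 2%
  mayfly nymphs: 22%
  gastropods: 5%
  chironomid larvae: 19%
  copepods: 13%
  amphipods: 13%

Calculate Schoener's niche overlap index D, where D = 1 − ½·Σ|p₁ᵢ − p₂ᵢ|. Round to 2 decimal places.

Convert percentages to proportions (divide by 100).
Σ|p₁ᵢ − p₂ᵢ| = 0.00 + 0.04 + 0.00 + 0.08 + 0.03 + 0.17 + 0.22 + 0.02 = 0.56
D = 1 − ½ × 0.56 = 1 − 0.280 = 0.7200

0.72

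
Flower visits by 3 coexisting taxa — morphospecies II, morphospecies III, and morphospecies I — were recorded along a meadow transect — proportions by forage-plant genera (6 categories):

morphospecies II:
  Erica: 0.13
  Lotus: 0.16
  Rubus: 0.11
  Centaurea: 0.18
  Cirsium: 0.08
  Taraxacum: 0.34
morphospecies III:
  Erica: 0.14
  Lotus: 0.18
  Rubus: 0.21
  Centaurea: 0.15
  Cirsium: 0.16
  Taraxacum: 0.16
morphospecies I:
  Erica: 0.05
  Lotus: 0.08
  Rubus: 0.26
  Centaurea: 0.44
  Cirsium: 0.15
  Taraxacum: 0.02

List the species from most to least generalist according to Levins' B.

Σp_IIᵢ² = 0.13² + 0.16² + 0.11² + 0.18² + 0.08² + 0.34² = 0.0169 + 0.0256 + 0.0121 + 0.0324 + 0.0064 + 0.1156 = 0.2090
B_II = 1 / 0.2090 = 4.7847
Σp_IIIᵢ² = 0.14² + 0.18² + 0.21² + 0.15² + 0.16² + 0.16² = 0.0196 + 0.0324 + 0.0441 + 0.0225 + 0.0256 + 0.0256 = 0.1698
B_III = 1 / 0.1698 = 5.8893
Σp_Iᵢ² = 0.05² + 0.08² + 0.26² + 0.44² + 0.15² + 0.02² = 0.0025 + 0.0064 + 0.0676 + 0.1936 + 0.0225 + 0.0004 = 0.2930
B_I = 1 / 0.2930 = 3.4130
Ranking by B (broadest → narrowest): morphospecies III (5.89) > morphospecies II (4.78) > morphospecies I (3.41)

morphospecies III > morphospecies II > morphospecies I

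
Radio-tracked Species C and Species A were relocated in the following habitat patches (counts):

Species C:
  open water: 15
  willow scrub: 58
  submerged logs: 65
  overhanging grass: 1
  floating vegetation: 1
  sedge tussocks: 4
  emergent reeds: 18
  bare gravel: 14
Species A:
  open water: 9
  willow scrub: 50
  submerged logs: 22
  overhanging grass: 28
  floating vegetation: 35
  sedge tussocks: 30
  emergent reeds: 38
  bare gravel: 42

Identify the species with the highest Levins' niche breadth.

Proportions for Species C (n=176): 15/176=0.0852, 58/176=0.3295, 65/176=0.3693, 1/176=0.0057, 1/176=0.0057, 4/176=0.0227, 18/176=0.1023, 14/176=0.0795
Proportions for Species A (n=254): 9/254=0.0354, 50/254=0.1969, 22/254=0.0866, 28/254=0.1102, 35/254=0.1378, 30/254=0.1181, 38/254=0.1496, 42/254=0.1654
Σp_Cᵢ² = 0.0852² + 0.3295² + 0.3693² + 0.0057² + 0.0057² + 0.0227² + 0.1023² + 0.0795² = 0.007259 + 0.108570 + 0.136382 + 0.000032 + 0.000032 + 0.000515 + 0.010465 + 0.006320 = 0.269575
B_C = 1 / 0.269575 = 3.7095
Σp_Aᵢ² = 0.0354² + 0.1969² + 0.0866² + 0.1102² + 0.1378² + 0.1181² + 0.1496² + 0.1654² = 0.001253 + 0.038770 + 0.007500 + 0.012144 + 0.018989 + 0.013948 + 0.022380 + 0.027357 = 0.142341
B_A = 1 / 0.142341 = 7.0254
Highest B → broadest niche (most generalist): Species A (B = 7.03).

Species A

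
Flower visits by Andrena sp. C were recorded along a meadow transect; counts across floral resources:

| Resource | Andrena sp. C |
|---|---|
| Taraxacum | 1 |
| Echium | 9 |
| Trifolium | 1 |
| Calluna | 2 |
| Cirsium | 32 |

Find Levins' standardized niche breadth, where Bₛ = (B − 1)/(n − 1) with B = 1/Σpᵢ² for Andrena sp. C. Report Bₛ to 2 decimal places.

Proportions for Andrena sp. C (n=45): 1/45=0.0222, 9/45=0.2000, 1/45=0.0222, 2/45=0.0444, 32/45=0.7111
Σpᵢ² = 0.0222² + 0.2000² + 0.0222² + 0.0444² + 0.7111² = 0.000493 + 0.040000 + 0.000493 + 0.001971 + 0.505663 = 0.548620
B = 1 / 0.548620 = 1.8228
Bₛ = (B − 1)/(n − 1) = (1.8228 − 1)/(5 − 1) = 0.8228/4 = 0.2057

0.21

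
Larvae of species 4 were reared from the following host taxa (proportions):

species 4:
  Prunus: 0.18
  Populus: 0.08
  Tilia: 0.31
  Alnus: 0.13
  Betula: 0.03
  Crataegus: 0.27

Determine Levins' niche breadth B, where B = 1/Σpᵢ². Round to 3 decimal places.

Σpᵢ² = 0.18² + 0.08² + 0.31² + 0.13² + 0.03² + 0.27² = 0.0324 + 0.0064 + 0.0961 + 0.0169 + 0.0009 + 0.0729 = 0.2256
B = 1 / 0.2256 = 4.43262

4.433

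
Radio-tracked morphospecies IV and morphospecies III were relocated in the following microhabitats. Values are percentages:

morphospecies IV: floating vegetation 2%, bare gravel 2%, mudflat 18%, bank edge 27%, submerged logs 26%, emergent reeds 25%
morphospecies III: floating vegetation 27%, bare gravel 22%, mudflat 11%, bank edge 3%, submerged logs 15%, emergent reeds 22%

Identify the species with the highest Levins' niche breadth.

morphospecies III

Convert percentages to proportions (divide by 100).
Σp_IVᵢ² = 0.02² + 0.02² + 0.18² + 0.27² + 0.26² + 0.25² = 0.0004 + 0.0004 + 0.0324 + 0.0729 + 0.0676 + 0.0625 = 0.2362
B_IV = 1 / 0.2362 = 4.2337
Σp_IIIᵢ² = 0.27² + 0.22² + 0.11² + 0.03² + 0.15² + 0.22² = 0.0729 + 0.0484 + 0.0121 + 0.0009 + 0.0225 + 0.0484 = 0.2052
B_III = 1 / 0.2052 = 4.8733
Highest B → broadest niche (most generalist): morphospecies III (B = 4.87).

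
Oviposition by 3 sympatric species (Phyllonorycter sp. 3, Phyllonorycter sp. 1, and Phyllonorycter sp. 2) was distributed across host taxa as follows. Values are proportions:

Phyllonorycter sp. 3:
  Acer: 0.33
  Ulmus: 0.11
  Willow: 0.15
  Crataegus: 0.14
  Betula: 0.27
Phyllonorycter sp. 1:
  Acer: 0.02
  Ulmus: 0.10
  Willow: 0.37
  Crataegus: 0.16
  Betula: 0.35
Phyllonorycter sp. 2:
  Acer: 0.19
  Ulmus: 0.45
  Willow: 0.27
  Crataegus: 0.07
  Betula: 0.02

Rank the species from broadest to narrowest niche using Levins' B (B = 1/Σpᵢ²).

Phyllonorycter sp. 3 > Phyllonorycter sp. 1 > Phyllonorycter sp. 2

Σp_3ᵢ² = 0.33² + 0.11² + 0.15² + 0.14² + 0.27² = 0.1089 + 0.0121 + 0.0225 + 0.0196 + 0.0729 = 0.2360
B_3 = 1 / 0.2360 = 4.2373
Σp_1ᵢ² = 0.02² + 0.10² + 0.37² + 0.16² + 0.35² = 0.0004 + 0.0100 + 0.1369 + 0.0256 + 0.1225 = 0.2954
B_1 = 1 / 0.2954 = 3.3852
Σp_2ᵢ² = 0.19² + 0.45² + 0.27² + 0.07² + 0.02² = 0.0361 + 0.2025 + 0.0729 + 0.0049 + 0.0004 = 0.3168
B_2 = 1 / 0.3168 = 3.1566
Ranking by B (broadest → narrowest): Phyllonorycter sp. 3 (4.24) > Phyllonorycter sp. 1 (3.39) > Phyllonorycter sp. 2 (3.16)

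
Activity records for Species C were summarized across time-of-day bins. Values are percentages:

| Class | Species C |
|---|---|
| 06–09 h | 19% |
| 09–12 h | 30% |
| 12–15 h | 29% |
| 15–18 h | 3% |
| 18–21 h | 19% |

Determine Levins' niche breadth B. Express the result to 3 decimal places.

Convert percentages to proportions (divide by 100).
Σpᵢ² = 0.19² + 0.30² + 0.29² + 0.03² + 0.19² = 0.0361 + 0.0900 + 0.0841 + 0.0009 + 0.0361 = 0.2472
B = 1 / 0.2472 = 4.04531

4.045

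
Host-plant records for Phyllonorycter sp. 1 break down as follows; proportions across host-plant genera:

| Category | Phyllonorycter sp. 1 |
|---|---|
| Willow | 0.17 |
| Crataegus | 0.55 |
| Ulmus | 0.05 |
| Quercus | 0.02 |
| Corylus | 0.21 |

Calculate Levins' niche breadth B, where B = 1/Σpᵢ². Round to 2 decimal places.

Σpᵢ² = 0.17² + 0.55² + 0.05² + 0.02² + 0.21² = 0.0289 + 0.3025 + 0.0025 + 0.0004 + 0.0441 = 0.3784
B = 1 / 0.3784 = 2.6427

2.64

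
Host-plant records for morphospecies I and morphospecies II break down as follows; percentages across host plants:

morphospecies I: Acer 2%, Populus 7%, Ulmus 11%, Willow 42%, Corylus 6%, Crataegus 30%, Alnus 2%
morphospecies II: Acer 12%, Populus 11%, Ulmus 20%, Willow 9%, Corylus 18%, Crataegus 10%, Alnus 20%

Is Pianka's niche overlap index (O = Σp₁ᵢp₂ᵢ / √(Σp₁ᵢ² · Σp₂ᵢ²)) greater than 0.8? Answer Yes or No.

Convert percentages to proportions (divide by 100).
Σ p₁ᵢp₂ᵢ = 0.0024 + 0.0077 + 0.0220 + 0.0378 + 0.0108 + 0.0300 + 0.0040 = 0.1147
Σp_1ᵢ² = 0.02² + 0.07² + 0.11² + 0.42² + 0.06² + 0.30² + 0.02² = 0.0004 + 0.0049 + 0.0121 + 0.1764 + 0.0036 + 0.0900 + 0.0004 = 0.2878
Σp_2ᵢ² = 0.12² + 0.11² + 0.20² + 0.09² + 0.18² + 0.10² + 0.20² = 0.0144 + 0.0121 + 0.0400 + 0.0081 + 0.0324 + 0.0100 + 0.0400 = 0.1570
O = 0.1147 / √(0.2878 × 0.1570) = 0.1147 / 0.21257 = 0.5396
O = 0.5396 < 0.8 → No.

No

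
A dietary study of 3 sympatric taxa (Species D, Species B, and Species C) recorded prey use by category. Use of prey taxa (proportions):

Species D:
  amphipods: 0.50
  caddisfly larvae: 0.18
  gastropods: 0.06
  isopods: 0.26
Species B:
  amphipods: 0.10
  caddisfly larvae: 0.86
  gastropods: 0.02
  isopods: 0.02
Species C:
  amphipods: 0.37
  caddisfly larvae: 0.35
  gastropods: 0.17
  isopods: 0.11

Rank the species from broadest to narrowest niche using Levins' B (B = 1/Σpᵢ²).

Σp_Dᵢ² = 0.50² + 0.18² + 0.06² + 0.26² = 0.2500 + 0.0324 + 0.0036 + 0.0676 = 0.3536
B_D = 1 / 0.3536 = 2.8281
Σp_Bᵢ² = 0.10² + 0.86² + 0.02² + 0.02² = 0.0100 + 0.7396 + 0.0004 + 0.0004 = 0.7504
B_B = 1 / 0.7504 = 1.3326
Σp_Cᵢ² = 0.37² + 0.35² + 0.17² + 0.11² = 0.1369 + 0.1225 + 0.0289 + 0.0121 = 0.3004
B_C = 1 / 0.3004 = 3.3289
Ranking by B (broadest → narrowest): Species C (3.33) > Species D (2.83) > Species B (1.33)

Species C > Species D > Species B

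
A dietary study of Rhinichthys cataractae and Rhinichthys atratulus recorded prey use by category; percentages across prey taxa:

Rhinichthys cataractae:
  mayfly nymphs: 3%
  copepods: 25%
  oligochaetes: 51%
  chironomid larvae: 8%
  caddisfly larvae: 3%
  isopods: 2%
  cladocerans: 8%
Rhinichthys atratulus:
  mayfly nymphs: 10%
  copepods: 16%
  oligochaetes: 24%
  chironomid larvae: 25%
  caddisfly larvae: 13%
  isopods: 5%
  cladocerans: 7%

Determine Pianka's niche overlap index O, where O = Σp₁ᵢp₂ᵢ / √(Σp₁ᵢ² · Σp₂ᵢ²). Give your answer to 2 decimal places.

Convert percentages to proportions (divide by 100).
Σ p₁ᵢp₂ᵢ = 0.0030 + 0.0400 + 0.1224 + 0.0200 + 0.0039 + 0.0010 + 0.0056 = 0.1959
Σp_1ᵢ² = 0.03² + 0.25² + 0.51² + 0.08² + 0.03² + 0.02² + 0.08² = 0.0009 + 0.0625 + 0.2601 + 0.0064 + 0.0009 + 0.0004 + 0.0064 = 0.3376
Σp_2ᵢ² = 0.10² + 0.16² + 0.24² + 0.25² + 0.13² + 0.05² + 0.07² = 0.0100 + 0.0256 + 0.0576 + 0.0625 + 0.0169 + 0.0025 + 0.0049 = 0.1800
O = 0.1959 / √(0.3376 × 0.1800) = 0.1959 / 0.24651 = 0.7947

0.79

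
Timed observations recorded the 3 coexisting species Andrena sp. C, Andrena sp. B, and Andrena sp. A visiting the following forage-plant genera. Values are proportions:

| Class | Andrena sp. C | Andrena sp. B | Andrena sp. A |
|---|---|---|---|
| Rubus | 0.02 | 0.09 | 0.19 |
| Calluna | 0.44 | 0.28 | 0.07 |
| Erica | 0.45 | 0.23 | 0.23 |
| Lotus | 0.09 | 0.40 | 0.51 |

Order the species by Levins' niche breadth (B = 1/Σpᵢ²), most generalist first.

Σp_Cᵢ² = 0.02² + 0.44² + 0.45² + 0.09² = 0.0004 + 0.1936 + 0.2025 + 0.0081 = 0.4046
B_C = 1 / 0.4046 = 2.4716
Σp_Bᵢ² = 0.09² + 0.28² + 0.23² + 0.40² = 0.0081 + 0.0784 + 0.0529 + 0.1600 = 0.2994
B_B = 1 / 0.2994 = 3.3400
Σp_Aᵢ² = 0.19² + 0.07² + 0.23² + 0.51² = 0.0361 + 0.0049 + 0.0529 + 0.2601 = 0.3540
B_A = 1 / 0.3540 = 2.8249
Ranking by B (broadest → narrowest): Andrena sp. B (3.34) > Andrena sp. A (2.82) > Andrena sp. C (2.47)

Andrena sp. B > Andrena sp. A > Andrena sp. C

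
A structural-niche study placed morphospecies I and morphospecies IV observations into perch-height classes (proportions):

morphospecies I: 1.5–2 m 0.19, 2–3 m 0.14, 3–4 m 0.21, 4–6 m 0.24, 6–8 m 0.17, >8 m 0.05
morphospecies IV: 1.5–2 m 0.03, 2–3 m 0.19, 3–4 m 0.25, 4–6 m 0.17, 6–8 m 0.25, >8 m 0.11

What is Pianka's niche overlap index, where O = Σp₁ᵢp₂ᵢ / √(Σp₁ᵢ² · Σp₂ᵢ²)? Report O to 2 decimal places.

Σ p₁ᵢp₂ᵢ = 0.0057 + 0.0266 + 0.0525 + 0.0408 + 0.0425 + 0.0055 = 0.1736
Σp_1ᵢ² = 0.19² + 0.14² + 0.21² + 0.24² + 0.17² + 0.05² = 0.0361 + 0.0196 + 0.0441 + 0.0576 + 0.0289 + 0.0025 = 0.1888
Σp_2ᵢ² = 0.03² + 0.19² + 0.25² + 0.17² + 0.25² + 0.11² = 0.0009 + 0.0361 + 0.0625 + 0.0289 + 0.0625 + 0.0121 = 0.2030
O = 0.1736 / √(0.1888 × 0.2030) = 0.1736 / 0.19577 = 0.8868

0.89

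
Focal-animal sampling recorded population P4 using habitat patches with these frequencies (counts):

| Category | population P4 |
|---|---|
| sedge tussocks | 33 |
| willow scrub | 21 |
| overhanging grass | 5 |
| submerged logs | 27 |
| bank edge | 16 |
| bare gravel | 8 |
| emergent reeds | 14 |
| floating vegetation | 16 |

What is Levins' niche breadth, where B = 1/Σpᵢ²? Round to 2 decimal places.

Proportions for population P4 (n=140): 33/140=0.2357, 21/140=0.1500, 5/140=0.0357, 27/140=0.1929, 16/140=0.1143, 8/140=0.0571, 14/140=0.1000, 16/140=0.1143
Σpᵢ² = 0.2357² + 0.1500² + 0.0357² + 0.1929² + 0.1143² + 0.0571² + 0.1000² + 0.1143² = 0.055554 + 0.022500 + 0.001274 + 0.037210 + 0.013064 + 0.003260 + 0.010000 + 0.013064 = 0.155926
B = 1 / 0.155926 = 6.4133

6.41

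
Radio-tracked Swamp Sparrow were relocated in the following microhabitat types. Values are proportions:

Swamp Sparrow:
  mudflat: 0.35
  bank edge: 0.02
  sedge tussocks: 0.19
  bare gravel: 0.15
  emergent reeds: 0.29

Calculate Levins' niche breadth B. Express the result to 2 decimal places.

3.77

Σpᵢ² = 0.35² + 0.02² + 0.19² + 0.15² + 0.29² = 0.1225 + 0.0004 + 0.0361 + 0.0225 + 0.0841 = 0.2656
B = 1 / 0.2656 = 3.7651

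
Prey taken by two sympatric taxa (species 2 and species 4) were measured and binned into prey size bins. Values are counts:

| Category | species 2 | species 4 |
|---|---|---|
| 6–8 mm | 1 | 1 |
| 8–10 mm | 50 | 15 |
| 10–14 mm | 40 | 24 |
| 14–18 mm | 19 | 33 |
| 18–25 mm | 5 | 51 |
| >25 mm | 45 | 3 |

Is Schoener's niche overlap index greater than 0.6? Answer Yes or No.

Proportions for species 2 (n=160): 1/160=0.0063, 50/160=0.3125, 40/160=0.2500, 19/160=0.1188, 5/160=0.0313, 45/160=0.2813
Proportions for species 4 (n=127): 1/127=0.0079, 15/127=0.1181, 24/127=0.1890, 33/127=0.2598, 51/127=0.4016, 3/127=0.0236
Σ|p₁ᵢ − p₂ᵢ| = 0.0016 + 0.1944 + 0.0610 + 0.1410 + 0.3703 + 0.2577 = 1.0260
D = 1 − ½ × 1.0260 = 1 − 0.51300 = 0.48700
D = 0.48700 < 0.6 → No.

No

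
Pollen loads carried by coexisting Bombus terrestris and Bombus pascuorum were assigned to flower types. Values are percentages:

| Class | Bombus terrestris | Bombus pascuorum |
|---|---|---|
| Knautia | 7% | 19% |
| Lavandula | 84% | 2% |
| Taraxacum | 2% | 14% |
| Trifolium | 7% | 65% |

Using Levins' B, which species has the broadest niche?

Convert percentages to proportions (divide by 100).
Σp_terrᵢ² = 0.07² + 0.84² + 0.02² + 0.07² = 0.0049 + 0.7056 + 0.0004 + 0.0049 = 0.7158
B_terr = 1 / 0.7158 = 1.3970
Σp_pascᵢ² = 0.19² + 0.02² + 0.14² + 0.65² = 0.0361 + 0.0004 + 0.0196 + 0.4225 = 0.4786
B_pasc = 1 / 0.4786 = 2.0894
Highest B → broadest niche (most generalist): Bombus pascuorum (B = 2.09).

Bombus pascuorum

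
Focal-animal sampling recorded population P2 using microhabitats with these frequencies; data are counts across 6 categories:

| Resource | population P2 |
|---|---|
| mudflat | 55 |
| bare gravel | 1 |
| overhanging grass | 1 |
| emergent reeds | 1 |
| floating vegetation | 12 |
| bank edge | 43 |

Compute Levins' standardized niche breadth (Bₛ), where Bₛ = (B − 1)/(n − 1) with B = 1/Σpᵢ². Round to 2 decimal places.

0.31

Proportions for population P2 (n=113): 55/113=0.4867, 1/113=0.0088, 1/113=0.0088, 1/113=0.0088, 12/113=0.1062, 43/113=0.3805
Σpᵢ² = 0.4867² + 0.0088² + 0.0088² + 0.0088² + 0.1062² + 0.3805² = 0.236877 + 0.000077 + 0.000077 + 0.000077 + 0.011278 + 0.144780 = 0.393166
B = 1 / 0.393166 = 2.5435
Bₛ = (B − 1)/(n − 1) = (2.5435 − 1)/(6 − 1) = 1.5435/5 = 0.3087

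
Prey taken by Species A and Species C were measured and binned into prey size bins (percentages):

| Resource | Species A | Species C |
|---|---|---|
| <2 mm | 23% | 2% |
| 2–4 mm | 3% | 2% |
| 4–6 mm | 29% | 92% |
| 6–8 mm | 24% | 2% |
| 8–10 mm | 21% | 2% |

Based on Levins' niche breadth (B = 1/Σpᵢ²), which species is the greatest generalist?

Species A

Convert percentages to proportions (divide by 100).
Σp_Aᵢ² = 0.23² + 0.03² + 0.29² + 0.24² + 0.21² = 0.0529 + 0.0009 + 0.0841 + 0.0576 + 0.0441 = 0.2396
B_A = 1 / 0.2396 = 4.1736
Σp_Cᵢ² = 0.02² + 0.02² + 0.92² + 0.02² + 0.02² = 0.0004 + 0.0004 + 0.8464 + 0.0004 + 0.0004 = 0.8480
B_C = 1 / 0.8480 = 1.1792
Highest B → broadest niche (most generalist): Species A (B = 4.17).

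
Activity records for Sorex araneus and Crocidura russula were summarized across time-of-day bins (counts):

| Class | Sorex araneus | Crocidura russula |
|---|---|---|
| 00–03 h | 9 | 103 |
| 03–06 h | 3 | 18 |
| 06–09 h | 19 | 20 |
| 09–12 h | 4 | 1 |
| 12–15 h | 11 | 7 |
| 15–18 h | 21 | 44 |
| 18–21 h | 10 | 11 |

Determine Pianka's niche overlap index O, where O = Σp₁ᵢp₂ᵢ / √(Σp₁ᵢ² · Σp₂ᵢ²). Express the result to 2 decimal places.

Proportions for Sorex araneus (n=77): 9/77=0.1169, 3/77=0.0390, 19/77=0.2468, 4/77=0.0519, 11/77=0.1429, 21/77=0.2727, 10/77=0.1299
Proportions for Crocidura russula (n=204): 103/204=0.5049, 18/204=0.0882, 20/204=0.0980, 1/204=0.0049, 7/204=0.0343, 44/204=0.2157, 11/204=0.0539
Σ p₁ᵢp₂ᵢ = 0.059023 + 0.003440 + 0.024186 + 0.000254 + 0.004901 + 0.058821 + 0.007002 = 0.157627
Σp_1ᵢ² = 0.1169² + 0.0390² + 0.2468² + 0.0519² + 0.1429² + 0.2727² + 0.1299² = 0.013666 + 0.001521 + 0.060910 + 0.002694 + 0.020420 + 0.074365 + 0.016874 = 0.190450
Σp_2ᵢ² = 0.5049² + 0.0882² + 0.0980² + 0.0049² + 0.0343² + 0.2157² + 0.0539² = 0.254924 + 0.007779 + 0.009604 + 0.000024 + 0.001176 + 0.046526 + 0.002905 = 0.322938
O = 0.157627 / √(0.190450 × 0.322938) = 0.157627 / 0.2479991 = 0.6356

0.64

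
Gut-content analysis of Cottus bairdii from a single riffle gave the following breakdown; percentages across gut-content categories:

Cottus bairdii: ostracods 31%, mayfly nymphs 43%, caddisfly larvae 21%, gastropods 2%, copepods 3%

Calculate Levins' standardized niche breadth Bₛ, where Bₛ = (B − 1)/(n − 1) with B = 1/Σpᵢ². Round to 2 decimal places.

Convert percentages to proportions (divide by 100).
Σpᵢ² = 0.31² + 0.43² + 0.21² + 0.02² + 0.03² = 0.0961 + 0.1849 + 0.0441 + 0.0004 + 0.0009 = 0.3264
B = 1 / 0.3264 = 3.0637
Bₛ = (B − 1)/(n − 1) = (3.0637 − 1)/(5 − 1) = 2.0637/4 = 0.5159

0.52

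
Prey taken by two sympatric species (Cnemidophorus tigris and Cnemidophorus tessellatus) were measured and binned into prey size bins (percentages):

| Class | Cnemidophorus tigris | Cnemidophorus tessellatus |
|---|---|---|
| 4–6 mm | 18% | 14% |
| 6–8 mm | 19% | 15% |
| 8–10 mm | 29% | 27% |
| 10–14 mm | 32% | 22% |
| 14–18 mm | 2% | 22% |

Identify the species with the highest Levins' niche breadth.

Cnemidophorus tessellatus

Convert percentages to proportions (divide by 100).
Σp_tigrᵢ² = 0.18² + 0.19² + 0.29² + 0.32² + 0.02² = 0.0324 + 0.0361 + 0.0841 + 0.1024 + 0.0004 = 0.2554
B_tigr = 1 / 0.2554 = 3.9154
Σp_tessᵢ² = 0.14² + 0.15² + 0.27² + 0.22² + 0.22² = 0.0196 + 0.0225 + 0.0729 + 0.0484 + 0.0484 = 0.2118
B_tess = 1 / 0.2118 = 4.7214
Highest B → broadest niche (most generalist): Cnemidophorus tessellatus (B = 4.72).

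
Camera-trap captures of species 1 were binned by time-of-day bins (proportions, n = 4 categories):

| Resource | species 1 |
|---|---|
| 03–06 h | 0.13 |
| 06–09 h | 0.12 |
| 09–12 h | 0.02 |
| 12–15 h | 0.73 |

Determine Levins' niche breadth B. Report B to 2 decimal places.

1.77

Σpᵢ² = 0.13² + 0.12² + 0.02² + 0.73² = 0.0169 + 0.0144 + 0.0004 + 0.5329 = 0.5646
B = 1 / 0.5646 = 1.7712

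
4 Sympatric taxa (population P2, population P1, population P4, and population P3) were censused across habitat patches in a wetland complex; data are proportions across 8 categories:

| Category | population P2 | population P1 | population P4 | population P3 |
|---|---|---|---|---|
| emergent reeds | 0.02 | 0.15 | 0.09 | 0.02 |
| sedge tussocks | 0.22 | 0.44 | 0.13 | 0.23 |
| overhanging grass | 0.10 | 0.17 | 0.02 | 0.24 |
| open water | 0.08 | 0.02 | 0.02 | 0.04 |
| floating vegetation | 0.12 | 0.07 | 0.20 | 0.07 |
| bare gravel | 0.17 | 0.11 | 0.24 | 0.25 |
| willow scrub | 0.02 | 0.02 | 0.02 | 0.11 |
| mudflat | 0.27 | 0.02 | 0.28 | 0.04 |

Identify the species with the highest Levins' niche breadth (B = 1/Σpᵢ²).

Σp_P2ᵢ² = 0.02² + 0.22² + 0.10² + 0.08² + 0.12² + 0.17² + 0.02² + 0.27² = 0.0004 + 0.0484 + 0.0100 + 0.0064 + 0.0144 + 0.0289 + 0.0004 + 0.0729 = 0.1818
B_P2 = 1 / 0.1818 = 5.5006
Σp_P1ᵢ² = 0.15² + 0.44² + 0.17² + 0.02² + 0.07² + 0.11² + 0.02² + 0.02² = 0.0225 + 0.1936 + 0.0289 + 0.0004 + 0.0049 + 0.0121 + 0.0004 + 0.0004 = 0.2632
B_P1 = 1 / 0.2632 = 3.7994
Σp_P4ᵢ² = 0.09² + 0.13² + 0.02² + 0.02² + 0.20² + 0.24² + 0.02² + 0.28² = 0.0081 + 0.0169 + 0.0004 + 0.0004 + 0.0400 + 0.0576 + 0.0004 + 0.0784 = 0.2022
B_P4 = 1 / 0.2022 = 4.9456
Σp_P3ᵢ² = 0.02² + 0.23² + 0.24² + 0.04² + 0.07² + 0.25² + 0.11² + 0.04² = 0.0004 + 0.0529 + 0.0576 + 0.0016 + 0.0049 + 0.0625 + 0.0121 + 0.0016 = 0.1936
B_P3 = 1 / 0.1936 = 5.1653
Highest B → broadest niche (most generalist): population P2 (B = 5.50).

population P2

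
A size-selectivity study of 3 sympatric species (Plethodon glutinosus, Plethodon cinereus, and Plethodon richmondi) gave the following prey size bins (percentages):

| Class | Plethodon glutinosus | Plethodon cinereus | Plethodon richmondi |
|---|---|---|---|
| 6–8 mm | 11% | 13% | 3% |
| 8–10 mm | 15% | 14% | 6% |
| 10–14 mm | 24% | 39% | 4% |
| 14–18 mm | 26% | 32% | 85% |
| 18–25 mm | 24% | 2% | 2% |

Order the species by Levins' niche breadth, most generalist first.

Convert percentages to proportions (divide by 100).
Σp_glutᵢ² = 0.11² + 0.15² + 0.24² + 0.26² + 0.24² = 0.0121 + 0.0225 + 0.0576 + 0.0676 + 0.0576 = 0.2174
B_glut = 1 / 0.2174 = 4.5998
Σp_cineᵢ² = 0.13² + 0.14² + 0.39² + 0.32² + 0.02² = 0.0169 + 0.0196 + 0.1521 + 0.1024 + 0.0004 = 0.2914
B_cine = 1 / 0.2914 = 3.4317
Σp_richᵢ² = 0.03² + 0.06² + 0.04² + 0.85² + 0.02² = 0.0009 + 0.0036 + 0.0016 + 0.7225 + 0.0004 = 0.7290
B_rich = 1 / 0.7290 = 1.3717
Ranking by B (broadest → narrowest): Plethodon glutinosus (4.60) > Plethodon cinereus (3.43) > Plethodon richmondi (1.37)

Plethodon glutinosus > Plethodon cinereus > Plethodon richmondi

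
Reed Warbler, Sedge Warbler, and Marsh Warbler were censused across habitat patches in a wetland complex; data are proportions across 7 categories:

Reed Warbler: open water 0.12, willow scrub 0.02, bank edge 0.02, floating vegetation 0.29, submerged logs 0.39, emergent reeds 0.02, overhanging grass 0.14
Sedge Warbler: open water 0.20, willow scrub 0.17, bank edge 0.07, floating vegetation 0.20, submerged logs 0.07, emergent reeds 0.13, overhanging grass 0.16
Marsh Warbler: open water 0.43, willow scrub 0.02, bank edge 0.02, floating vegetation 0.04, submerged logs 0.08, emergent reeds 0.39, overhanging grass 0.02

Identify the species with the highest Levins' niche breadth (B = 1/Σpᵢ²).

Sedge Warbler

Σp_Reedᵢ² = 0.12² + 0.02² + 0.02² + 0.29² + 0.39² + 0.02² + 0.14² = 0.0144 + 0.0004 + 0.0004 + 0.0841 + 0.1521 + 0.0004 + 0.0196 = 0.2714
B_Reed = 1 / 0.2714 = 3.6846
Σp_Sedgᵢ² = 0.20² + 0.17² + 0.07² + 0.20² + 0.07² + 0.13² + 0.16² = 0.0400 + 0.0289 + 0.0049 + 0.0400 + 0.0049 + 0.0169 + 0.0256 = 0.1612
B_Sedg = 1 / 0.1612 = 6.2035
Σp_Marsᵢ² = 0.43² + 0.02² + 0.02² + 0.04² + 0.08² + 0.39² + 0.02² = 0.1849 + 0.0004 + 0.0004 + 0.0016 + 0.0064 + 0.1521 + 0.0004 = 0.3462
B_Mars = 1 / 0.3462 = 2.8885
Highest B → broadest niche (most generalist): Sedge Warbler (B = 6.20).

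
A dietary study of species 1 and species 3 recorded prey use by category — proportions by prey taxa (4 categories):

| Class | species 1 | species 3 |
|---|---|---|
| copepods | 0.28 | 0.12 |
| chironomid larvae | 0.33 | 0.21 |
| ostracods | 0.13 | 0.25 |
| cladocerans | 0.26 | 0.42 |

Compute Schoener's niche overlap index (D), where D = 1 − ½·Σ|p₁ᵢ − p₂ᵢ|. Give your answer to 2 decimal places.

Σ|p₁ᵢ − p₂ᵢ| = 0.16 + 0.12 + 0.12 + 0.16 = 0.56
D = 1 − ½ × 0.56 = 1 − 0.280 = 0.7200

0.72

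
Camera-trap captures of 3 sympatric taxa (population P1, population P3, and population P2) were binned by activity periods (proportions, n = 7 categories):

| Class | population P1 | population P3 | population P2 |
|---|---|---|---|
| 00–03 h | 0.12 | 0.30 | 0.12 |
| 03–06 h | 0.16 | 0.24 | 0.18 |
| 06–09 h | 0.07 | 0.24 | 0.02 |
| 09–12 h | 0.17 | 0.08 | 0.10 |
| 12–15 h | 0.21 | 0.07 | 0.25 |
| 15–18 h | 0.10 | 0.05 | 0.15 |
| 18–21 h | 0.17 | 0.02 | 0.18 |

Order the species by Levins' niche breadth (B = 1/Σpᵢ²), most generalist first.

population P1 > population P2 > population P3

Σp_P1ᵢ² = 0.12² + 0.16² + 0.07² + 0.17² + 0.21² + 0.10² + 0.17² = 0.0144 + 0.0256 + 0.0049 + 0.0289 + 0.0441 + 0.0100 + 0.0289 = 0.1568
B_P1 = 1 / 0.1568 = 6.3776
Σp_P3ᵢ² = 0.30² + 0.24² + 0.24² + 0.08² + 0.07² + 0.05² + 0.02² = 0.0900 + 0.0576 + 0.0576 + 0.0064 + 0.0049 + 0.0025 + 0.0004 = 0.2194
B_P3 = 1 / 0.2194 = 4.5579
Σp_P2ᵢ² = 0.12² + 0.18² + 0.02² + 0.10² + 0.25² + 0.15² + 0.18² = 0.0144 + 0.0324 + 0.0004 + 0.0100 + 0.0625 + 0.0225 + 0.0324 = 0.1746
B_P2 = 1 / 0.1746 = 5.7274
Ranking by B (broadest → narrowest): population P1 (6.38) > population P2 (5.73) > population P3 (4.56)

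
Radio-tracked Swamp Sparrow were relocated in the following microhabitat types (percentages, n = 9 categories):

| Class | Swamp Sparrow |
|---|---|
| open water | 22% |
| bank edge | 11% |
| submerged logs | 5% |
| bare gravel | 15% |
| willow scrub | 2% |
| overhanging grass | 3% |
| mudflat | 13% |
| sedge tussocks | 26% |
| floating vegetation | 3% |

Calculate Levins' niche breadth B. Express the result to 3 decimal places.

5.807

Convert percentages to proportions (divide by 100).
Σpᵢ² = 0.22² + 0.11² + 0.05² + 0.15² + 0.02² + 0.03² + 0.13² + 0.26² + 0.03² = 0.0484 + 0.0121 + 0.0025 + 0.0225 + 0.0004 + 0.0009 + 0.0169 + 0.0676 + 0.0009 = 0.1722
B = 1 / 0.1722 = 5.80720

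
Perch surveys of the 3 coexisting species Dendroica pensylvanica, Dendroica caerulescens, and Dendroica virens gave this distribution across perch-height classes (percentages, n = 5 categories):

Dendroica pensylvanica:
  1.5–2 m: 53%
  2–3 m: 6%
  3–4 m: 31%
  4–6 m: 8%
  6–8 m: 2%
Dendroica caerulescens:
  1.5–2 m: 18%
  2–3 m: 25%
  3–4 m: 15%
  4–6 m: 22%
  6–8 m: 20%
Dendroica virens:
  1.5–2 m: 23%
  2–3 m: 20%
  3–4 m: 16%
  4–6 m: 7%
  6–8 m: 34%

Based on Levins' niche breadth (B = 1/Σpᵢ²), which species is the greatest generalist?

Dendroica caerulescens

Convert percentages to proportions (divide by 100).
Σp_pensᵢ² = 0.53² + 0.06² + 0.31² + 0.08² + 0.02² = 0.2809 + 0.0036 + 0.0961 + 0.0064 + 0.0004 = 0.3874
B_pens = 1 / 0.3874 = 2.5813
Σp_caerᵢ² = 0.18² + 0.25² + 0.15² + 0.22² + 0.20² = 0.0324 + 0.0625 + 0.0225 + 0.0484 + 0.0400 = 0.2058
B_caer = 1 / 0.2058 = 4.8591
Σp_vireᵢ² = 0.23² + 0.20² + 0.16² + 0.07² + 0.34² = 0.0529 + 0.0400 + 0.0256 + 0.0049 + 0.1156 = 0.2390
B_vire = 1 / 0.2390 = 4.1841
Highest B → broadest niche (most generalist): Dendroica caerulescens (B = 4.86).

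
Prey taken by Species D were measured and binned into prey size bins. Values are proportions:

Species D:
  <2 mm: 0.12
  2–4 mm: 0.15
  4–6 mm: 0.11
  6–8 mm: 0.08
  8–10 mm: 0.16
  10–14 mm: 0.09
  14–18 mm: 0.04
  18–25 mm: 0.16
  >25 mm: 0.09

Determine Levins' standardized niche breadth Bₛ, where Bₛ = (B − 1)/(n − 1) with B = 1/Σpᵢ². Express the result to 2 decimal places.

Σpᵢ² = 0.12² + 0.15² + 0.11² + 0.08² + 0.16² + 0.09² + 0.04² + 0.16² + 0.09² = 0.0144 + 0.0225 + 0.0121 + 0.0064 + 0.0256 + 0.0081 + 0.0016 + 0.0256 + 0.0081 = 0.1244
B = 1 / 0.1244 = 8.0386
Bₛ = (B − 1)/(n − 1) = (8.0386 − 1)/(9 − 1) = 7.0386/8 = 0.8798

0.88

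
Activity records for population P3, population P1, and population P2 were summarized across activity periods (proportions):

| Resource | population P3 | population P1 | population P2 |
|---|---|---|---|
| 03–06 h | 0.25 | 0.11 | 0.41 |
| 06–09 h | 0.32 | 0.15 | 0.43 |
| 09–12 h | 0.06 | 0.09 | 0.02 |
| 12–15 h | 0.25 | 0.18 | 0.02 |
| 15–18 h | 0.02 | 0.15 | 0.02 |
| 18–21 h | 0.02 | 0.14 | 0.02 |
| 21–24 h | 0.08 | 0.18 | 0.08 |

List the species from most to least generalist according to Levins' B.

Σp_P3ᵢ² = 0.25² + 0.32² + 0.06² + 0.25² + 0.02² + 0.02² + 0.08² = 0.0625 + 0.1024 + 0.0036 + 0.0625 + 0.0004 + 0.0004 + 0.0064 = 0.2382
B_P3 = 1 / 0.2382 = 4.1982
Σp_P1ᵢ² = 0.11² + 0.15² + 0.09² + 0.18² + 0.15² + 0.14² + 0.18² = 0.0121 + 0.0225 + 0.0081 + 0.0324 + 0.0225 + 0.0196 + 0.0324 = 0.1496
B_P1 = 1 / 0.1496 = 6.6845
Σp_P2ᵢ² = 0.41² + 0.43² + 0.02² + 0.02² + 0.02² + 0.02² + 0.08² = 0.1681 + 0.1849 + 0.0004 + 0.0004 + 0.0004 + 0.0004 + 0.0064 = 0.3610
B_P2 = 1 / 0.3610 = 2.7701
Ranking by B (broadest → narrowest): population P1 (6.68) > population P3 (4.20) > population P2 (2.77)

population P1 > population P3 > population P2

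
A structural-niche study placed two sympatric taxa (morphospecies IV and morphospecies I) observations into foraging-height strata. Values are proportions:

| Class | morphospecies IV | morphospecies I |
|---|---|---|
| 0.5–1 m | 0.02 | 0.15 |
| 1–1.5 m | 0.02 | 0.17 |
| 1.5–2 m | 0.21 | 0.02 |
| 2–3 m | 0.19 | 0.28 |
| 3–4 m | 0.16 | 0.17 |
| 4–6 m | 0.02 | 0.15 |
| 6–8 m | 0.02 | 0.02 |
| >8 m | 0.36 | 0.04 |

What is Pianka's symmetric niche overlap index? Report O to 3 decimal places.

Σ p₁ᵢp₂ᵢ = 0.0030 + 0.0034 + 0.0042 + 0.0532 + 0.0272 + 0.0030 + 0.0004 + 0.0144 = 0.1088
Σp_1ᵢ² = 0.02² + 0.02² + 0.21² + 0.19² + 0.16² + 0.02² + 0.02² + 0.36² = 0.0004 + 0.0004 + 0.0441 + 0.0361 + 0.0256 + 0.0004 + 0.0004 + 0.1296 = 0.2370
Σp_2ᵢ² = 0.15² + 0.17² + 0.02² + 0.28² + 0.17² + 0.15² + 0.02² + 0.04² = 0.0225 + 0.0289 + 0.0004 + 0.0784 + 0.0289 + 0.0225 + 0.0004 + 0.0016 = 0.1836
O = 0.1088 / √(0.2370 × 0.1836) = 0.1088 / 0.208598 = 0.52158

0.522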